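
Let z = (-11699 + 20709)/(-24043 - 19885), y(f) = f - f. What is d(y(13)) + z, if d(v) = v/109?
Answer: -265/1292 ≈ -0.20511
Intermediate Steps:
y(f) = 0
d(v) = v/109 (d(v) = v*(1/109) = v/109)
z = -265/1292 (z = 9010/(-43928) = 9010*(-1/43928) = -265/1292 ≈ -0.20511)
d(y(13)) + z = (1/109)*0 - 265/1292 = 0 - 265/1292 = -265/1292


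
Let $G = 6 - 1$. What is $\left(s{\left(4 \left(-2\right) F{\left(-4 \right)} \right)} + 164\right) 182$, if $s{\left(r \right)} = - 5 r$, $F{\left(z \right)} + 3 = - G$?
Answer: $-28392$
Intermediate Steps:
$G = 5$ ($G = 6 - 1 = 5$)
$F{\left(z \right)} = -8$ ($F{\left(z \right)} = -3 - 5 = -8$)
$\left(s{\left(4 \left(-2\right) F{\left(-4 \right)} \right)} + 164\right) 182 = \left(- 5 \cdot 4 \left(-2\right) \left(-8\right) + 164\right) 182 = \left(- 5 \left(\left(-8\right) \left(-8\right)\right) + 164\right) 182 = \left(\left(-5\right) 64 + 164\right) 182 = \left(-320 + 164\right) 182 = \left(-156\right) 182 = -28392$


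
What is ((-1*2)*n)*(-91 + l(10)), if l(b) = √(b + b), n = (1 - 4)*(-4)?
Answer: 2184 - 48*√5 ≈ 2076.7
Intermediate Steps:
n = 12 (n = -3*(-4) = 12)
l(b) = √2*√b (l(b) = √(2*b) = √2*√b)
((-1*2)*n)*(-91 + l(10)) = (-1*2*12)*(-91 + √2*√10) = (-2*12)*(-91 + 2*√5) = -24*(-91 + 2*√5) = 2184 - 48*√5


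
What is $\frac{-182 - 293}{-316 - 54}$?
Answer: $\frac{95}{74} \approx 1.2838$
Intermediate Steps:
$\frac{-182 - 293}{-316 - 54} = - \frac{475}{-370} = \left(-475\right) \left(- \frac{1}{370}\right) = \frac{95}{74}$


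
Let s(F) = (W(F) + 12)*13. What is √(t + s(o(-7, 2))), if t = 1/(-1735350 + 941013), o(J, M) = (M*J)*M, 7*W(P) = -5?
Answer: 2*√1134013104502257/5560359 ≈ 12.113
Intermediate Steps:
W(P) = -5/7 (W(P) = (⅐)*(-5) = -5/7)
o(J, M) = J*M² (o(J, M) = (J*M)*M = J*M²)
t = -1/794337 (t = 1/(-794337) = -1/794337 ≈ -1.2589e-6)
s(F) = 1027/7 (s(F) = (-5/7 + 12)*13 = (79/7)*13 = 1027/7)
√(t + s(o(-7, 2))) = √(-1/794337 + 1027/7) = √(815784092/5560359) = 2*√1134013104502257/5560359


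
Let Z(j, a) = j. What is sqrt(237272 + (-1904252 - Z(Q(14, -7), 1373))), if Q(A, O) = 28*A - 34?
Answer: I*sqrt(1667338) ≈ 1291.3*I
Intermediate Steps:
Q(A, O) = -34 + 28*A
sqrt(237272 + (-1904252 - Z(Q(14, -7), 1373))) = sqrt(237272 + (-1904252 - (-34 + 28*14))) = sqrt(237272 + (-1904252 - (-34 + 392))) = sqrt(237272 + (-1904252 - 1*358)) = sqrt(237272 + (-1904252 - 358)) = sqrt(237272 - 1904610) = sqrt(-1667338) = I*sqrt(1667338)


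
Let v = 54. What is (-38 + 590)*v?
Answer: 29808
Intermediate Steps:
(-38 + 590)*v = (-38 + 590)*54 = 552*54 = 29808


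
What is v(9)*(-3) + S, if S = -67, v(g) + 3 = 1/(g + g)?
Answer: -349/6 ≈ -58.167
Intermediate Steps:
v(g) = -3 + 1/(2*g) (v(g) = -3 + 1/(g + g) = -3 + 1/(2*g))
v(9)*(-3) + S = (-3 + (1/2)/9)*(-3) - 67 = (-3 + (1/2)*(1/9))*(-3) - 67 = (-3 + 1/18)*(-3) - 67 = -53/18*(-3) - 67 = 53/6 - 67 = -349/6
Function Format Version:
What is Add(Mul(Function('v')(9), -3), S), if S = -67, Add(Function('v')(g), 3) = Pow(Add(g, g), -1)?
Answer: Rational(-349, 6) ≈ -58.167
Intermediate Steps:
Function('v')(g) = Add(-3, Mul(Rational(1, 2), Pow(g, -1))) (Function('v')(g) = Add(-3, Pow(Add(g, g), -1)) = Add(-3, Pow(Mul(2, g), -1)) = Add(-3, Mul(Rational(1, 2), Pow(g, -1))))
Add(Mul(Function('v')(9), -3), S) = Add(Mul(Add(-3, Mul(Rational(1, 2), Pow(9, -1))), -3), -67) = Add(Mul(Add(-3, Mul(Rational(1, 2), Rational(1, 9))), -3), -67) = Add(Mul(Add(-3, Rational(1, 18)), -3), -67) = Add(Mul(Rational(-53, 18), -3), -67) = Add(Rational(53, 6), -67) = Rational(-349, 6)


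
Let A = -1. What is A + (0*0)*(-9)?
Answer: -1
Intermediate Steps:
A + (0*0)*(-9) = -1 + (0*0)*(-9) = -1 + 0*(-9) = -1 + 0 = -1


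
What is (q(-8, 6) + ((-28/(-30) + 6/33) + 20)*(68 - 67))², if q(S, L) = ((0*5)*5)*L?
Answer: 12138256/27225 ≈ 445.85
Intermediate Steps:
q(S, L) = 0 (q(S, L) = (0*5)*L = 0*L = 0)
(q(-8, 6) + ((-28/(-30) + 6/33) + 20)*(68 - 67))² = (0 + ((-28/(-30) + 6/33) + 20)*(68 - 67))² = (0 + ((-28*(-1/30) + 6*(1/33)) + 20)*1)² = (0 + ((14/15 + 2/11) + 20)*1)² = (0 + (184/165 + 20)*1)² = (0 + (3484/165)*1)² = (0 + 3484/165)² = (3484/165)² = 12138256/27225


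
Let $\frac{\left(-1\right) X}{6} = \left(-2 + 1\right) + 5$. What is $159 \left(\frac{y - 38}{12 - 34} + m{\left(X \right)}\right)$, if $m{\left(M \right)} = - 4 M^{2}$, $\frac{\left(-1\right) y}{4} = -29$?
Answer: $- \frac{4035897}{11} \approx -3.669 \cdot 10^{5}$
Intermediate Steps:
$y = 116$ ($y = \left(-4\right) \left(-29\right) = 116$)
$X = -24$ ($X = - 6 \left(\left(-2 + 1\right) + 5\right) = - 6 \left(-1 + 5\right) = \left(-6\right) 4 = -24$)
$159 \left(\frac{y - 38}{12 - 34} + m{\left(X \right)}\right) = 159 \left(\frac{116 - 38}{12 - 34} - 4 \left(-24\right)^{2}\right) = 159 \left(\frac{78}{-22} - 2304\right) = 159 \left(78 \left(- \frac{1}{22}\right) - 2304\right) = 159 \left(- \frac{39}{11} - 2304\right) = 159 \left(- \frac{25383}{11}\right) = - \frac{4035897}{11}$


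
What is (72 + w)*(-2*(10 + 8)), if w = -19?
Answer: -1908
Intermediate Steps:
(72 + w)*(-2*(10 + 8)) = (72 - 19)*(-2*(10 + 8)) = 53*(-2*18) = 53*(-36) = -1908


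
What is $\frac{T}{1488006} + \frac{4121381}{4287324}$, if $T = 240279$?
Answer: $\frac{30610228973}{27263093316} \approx 1.1228$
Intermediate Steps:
$\frac{T}{1488006} + \frac{4121381}{4287324} = \frac{240279}{1488006} + \frac{4121381}{4287324} = 240279 \cdot \frac{1}{1488006} + 4121381 \cdot \frac{1}{4287324} = \frac{6161}{38154} + \frac{4121381}{4287324} = \frac{30610228973}{27263093316}$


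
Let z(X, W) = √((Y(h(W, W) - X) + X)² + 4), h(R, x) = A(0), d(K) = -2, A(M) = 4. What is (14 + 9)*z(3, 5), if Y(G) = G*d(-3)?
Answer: 23*√5 ≈ 51.430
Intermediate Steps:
h(R, x) = 4
Y(G) = -2*G (Y(G) = G*(-2) = -2*G)
z(X, W) = √(4 + (-8 + 3*X)²) (z(X, W) = √((-2*(4 - X) + X)² + 4) = √(((-8 + 2*X) + X)² + 4) = √((-8 + 3*X)² + 4) = √(4 + (-8 + 3*X)²))
(14 + 9)*z(3, 5) = (14 + 9)*√(4 + (-8 + 3*3)²) = 23*√(4 + (-8 + 9)²) = 23*√(4 + 1²) = 23*√(4 + 1) = 23*√5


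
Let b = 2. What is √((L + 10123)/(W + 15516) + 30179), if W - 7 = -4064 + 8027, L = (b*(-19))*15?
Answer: √11459279080842/19486 ≈ 173.72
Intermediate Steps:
L = -570 (L = (2*(-19))*15 = -38*15 = -570)
W = 3970 (W = 7 + (-4064 + 8027) = 7 + 3963 = 3970)
√((L + 10123)/(W + 15516) + 30179) = √((-570 + 10123)/(3970 + 15516) + 30179) = √(9553/19486 + 30179) = √(588077547/19486) = √11459279080842/19486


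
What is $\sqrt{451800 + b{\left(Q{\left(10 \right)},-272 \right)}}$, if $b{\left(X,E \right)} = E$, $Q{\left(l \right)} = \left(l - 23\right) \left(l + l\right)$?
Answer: $2 \sqrt{112882} \approx 671.96$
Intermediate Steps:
$Q{\left(l \right)} = 2 l \left(-23 + l\right)$ ($Q{\left(l \right)} = \left(-23 + l\right) 2 l = 2 l \left(-23 + l\right)$)
$\sqrt{451800 + b{\left(Q{\left(10 \right)},-272 \right)}} = \sqrt{451800 - 272} = \sqrt{451528} = 2 \sqrt{112882}$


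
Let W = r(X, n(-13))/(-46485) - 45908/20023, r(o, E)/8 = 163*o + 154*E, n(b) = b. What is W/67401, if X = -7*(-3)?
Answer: -2361654844/62734771816155 ≈ -3.7645e-5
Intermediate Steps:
X = 21
r(o, E) = 1232*E + 1304*o (r(o, E) = 8*(163*o + 154*E) = 8*(154*E + 163*o) = 1232*E + 1304*o)
W = -2361654844/930769155 (W = (1232*(-13) + 1304*21)/(-46485) - 45908/20023 = (-16016 + 27384)*(-1/46485) - 45908*1/20023 = 11368*(-1/46485) - 45908/20023 = -11368/46485 - 45908/20023 = -2361654844/930769155 ≈ -2.5373)
W/67401 = -2361654844/930769155/67401 = -2361654844/930769155*1/67401 = -2361654844/62734771816155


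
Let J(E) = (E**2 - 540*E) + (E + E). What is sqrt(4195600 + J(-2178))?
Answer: 2*sqrt(2527762) ≈ 3179.8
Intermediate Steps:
J(E) = E**2 - 538*E (J(E) = (E**2 - 540*E) + 2*E = E**2 - 538*E)
sqrt(4195600 + J(-2178)) = sqrt(4195600 - 2178*(-538 - 2178)) = sqrt(4195600 - 2178*(-2716)) = sqrt(4195600 + 5915448) = sqrt(10111048) = 2*sqrt(2527762)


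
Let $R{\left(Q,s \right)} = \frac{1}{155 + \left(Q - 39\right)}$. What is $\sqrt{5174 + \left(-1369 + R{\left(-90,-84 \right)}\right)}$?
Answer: $\frac{7 \sqrt{52494}}{26} \approx 61.685$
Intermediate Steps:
$R{\left(Q,s \right)} = \frac{1}{116 + Q}$ ($R{\left(Q,s \right)} = \frac{1}{155 + \left(Q - 39\right)} = \frac{1}{155 + \left(-39 + Q\right)} = \frac{1}{116 + Q}$)
$\sqrt{5174 + \left(-1369 + R{\left(-90,-84 \right)}\right)} = \sqrt{5174 - \left(1369 - \frac{1}{116 - 90}\right)} = \sqrt{5174 - \left(1369 - \frac{1}{26}\right)} = \sqrt{5174 + \left(-1369 + \frac{1}{26}\right)} = \sqrt{5174 - \frac{35593}{26}} = \sqrt{\frac{98931}{26}} = \frac{7 \sqrt{52494}}{26}$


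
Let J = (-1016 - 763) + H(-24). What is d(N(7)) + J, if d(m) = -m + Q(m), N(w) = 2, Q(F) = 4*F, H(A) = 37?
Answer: -1736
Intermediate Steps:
d(m) = 3*m (d(m) = -m + 4*m = 3*m)
J = -1742 (J = (-1016 - 763) + 37 = -1779 + 37 = -1742)
d(N(7)) + J = 3*2 - 1742 = 6 - 1742 = -1736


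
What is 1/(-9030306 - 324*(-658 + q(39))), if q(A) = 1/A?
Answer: -13/114622590 ≈ -1.1342e-7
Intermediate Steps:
1/(-9030306 - 324*(-658 + q(39))) = 1/(-9030306 - 324*(-658 + 1/39)) = 1/(-9030306 - 324*(-25661/39)) = 1/(-9030306 + 2771388/13) = 1/(-114622590/13) = -13/114622590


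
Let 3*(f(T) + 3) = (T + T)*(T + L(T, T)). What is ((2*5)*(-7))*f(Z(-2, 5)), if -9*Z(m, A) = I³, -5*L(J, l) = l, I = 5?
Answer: -1698970/243 ≈ -6991.6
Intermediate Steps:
L(J, l) = -l/5
Z(m, A) = -125/9 (Z(m, A) = -⅑*5³ = -⅑*125 = -125/9)
f(T) = -3 + 8*T²/15 (f(T) = -3 + ((T + T)*(T - T/5))/3 = -3 + ((2*T)*(4*T/5))/3 = -3 + (8*T²/5)/3 = -3 + 8*T²/15)
((2*5)*(-7))*f(Z(-2, 5)) = ((2*5)*(-7))*(-3 + 8*(-125/9)²/15) = (10*(-7))*(-3 + (8/15)*(15625/81)) = -70*(-3 + 25000/243) = -70*24271/243 = -1698970/243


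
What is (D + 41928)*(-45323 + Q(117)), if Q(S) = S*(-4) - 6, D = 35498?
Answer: -3545878522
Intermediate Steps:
Q(S) = -6 - 4*S (Q(S) = -4*S - 6 = -6 - 4*S)
(D + 41928)*(-45323 + Q(117)) = (35498 + 41928)*(-45323 + (-6 - 4*117)) = 77426*(-45323 + (-6 - 468)) = 77426*(-45323 - 474) = 77426*(-45797) = -3545878522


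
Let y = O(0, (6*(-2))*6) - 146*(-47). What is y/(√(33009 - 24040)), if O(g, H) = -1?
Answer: 6861*√8969/8969 ≈ 72.446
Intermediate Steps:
y = 6861 (y = -1 - 146*(-47) = -1 + 6862 = 6861)
y/(√(33009 - 24040)) = 6861/(√(33009 - 24040)) = 6861/(√8969) = 6861*(√8969/8969) = 6861*√8969/8969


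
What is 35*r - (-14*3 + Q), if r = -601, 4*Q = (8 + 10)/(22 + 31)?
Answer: -2225267/106 ≈ -20993.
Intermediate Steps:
Q = 9/106 (Q = ((8 + 10)/(22 + 31))/4 = (18/53)/4 = (18*(1/53))/4 = (¼)*(18/53) = 9/106 ≈ 0.084906)
35*r - (-14*3 + Q) = 35*(-601) - (-14*3 + 9/106) = -21035 - (-42 + 9/106) = -21035 - 1*(-4443/106) = -21035 + 4443/106 = -2225267/106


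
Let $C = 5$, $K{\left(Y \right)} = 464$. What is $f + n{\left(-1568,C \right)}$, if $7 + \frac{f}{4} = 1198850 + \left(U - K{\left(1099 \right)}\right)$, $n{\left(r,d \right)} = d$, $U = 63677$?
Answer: $5048229$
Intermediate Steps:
$f = 5048224$ ($f = -28 + 4 \left(1198850 + \left(63677 - 464\right)\right) = -28 + 4 \left(1198850 + 63213\right) = -28 + 4 \cdot 1262063 = -28 + 5048252 = 5048224$)
$f + n{\left(-1568,C \right)} = 5048224 + 5 = 5048229$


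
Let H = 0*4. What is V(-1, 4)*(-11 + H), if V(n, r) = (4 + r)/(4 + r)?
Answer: -11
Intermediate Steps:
H = 0
V(n, r) = 1
V(-1, 4)*(-11 + H) = 1*(-11 + 0) = 1*(-11) = -11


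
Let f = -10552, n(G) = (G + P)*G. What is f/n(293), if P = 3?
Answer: -1319/10841 ≈ -0.12167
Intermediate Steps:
n(G) = G*(3 + G) (n(G) = (G + 3)*G = (3 + G)*G = G*(3 + G))
f/n(293) = -10552*1/(293*(3 + 293)) = -10552/(293*296) = -10552/86728 = -10552*1/86728 = -1319/10841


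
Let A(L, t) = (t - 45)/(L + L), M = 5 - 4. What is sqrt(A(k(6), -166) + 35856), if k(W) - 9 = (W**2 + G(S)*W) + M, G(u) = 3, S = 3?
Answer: sqrt(9178714)/16 ≈ 189.35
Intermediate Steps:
M = 1
k(W) = 10 + W**2 + 3*W (k(W) = 9 + ((W**2 + 3*W) + 1) = 9 + (1 + W**2 + 3*W) = 10 + W**2 + 3*W)
A(L, t) = (-45 + t)/(2*L) (A(L, t) = (-45 + t)/((2*L)) = (-45 + t)*(1/(2*L)) = (-45 + t)/(2*L))
sqrt(A(k(6), -166) + 35856) = sqrt((-45 - 166)/(2*(10 + 6**2 + 3*6)) + 35856) = sqrt((1/2)*(-211)/(10 + 36 + 18) + 35856) = sqrt((1/2)*(-211)/64 + 35856) = sqrt((1/2)*(1/64)*(-211) + 35856) = sqrt(-211/128 + 35856) = sqrt(4589357/128) = sqrt(9178714)/16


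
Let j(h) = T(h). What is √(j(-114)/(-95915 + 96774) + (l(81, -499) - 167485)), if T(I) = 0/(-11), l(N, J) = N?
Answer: 2*I*√41851 ≈ 409.15*I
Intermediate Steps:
T(I) = 0 (T(I) = 0*(-1/11) = 0)
j(h) = 0
√(j(-114)/(-95915 + 96774) + (l(81, -499) - 167485)) = √(0/(-95915 + 96774) + (81 - 167485)) = √(0/859 - 167404) = √(0*(1/859) - 167404) = √(0 - 167404) = √(-167404) = 2*I*√41851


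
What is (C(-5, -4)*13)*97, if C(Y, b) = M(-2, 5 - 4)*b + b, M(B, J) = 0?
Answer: -5044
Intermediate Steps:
C(Y, b) = b (C(Y, b) = 0*b + b = 0 + b = b)
(C(-5, -4)*13)*97 = -4*13*97 = -52*97 = -5044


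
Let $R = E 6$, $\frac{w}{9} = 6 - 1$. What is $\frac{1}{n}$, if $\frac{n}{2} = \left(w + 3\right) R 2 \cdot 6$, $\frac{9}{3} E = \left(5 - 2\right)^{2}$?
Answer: $\frac{1}{20736} \approx 4.8225 \cdot 10^{-5}$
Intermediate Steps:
$w = 45$ ($w = 9 \left(6 - 1\right) = 9 \cdot 5 = 45$)
$E = 3$ ($E = \frac{\left(5 - 2\right)^{2}}{3} = \frac{3^{2}}{3} = \frac{1}{3} \cdot 9 = 3$)
$R = 18$ ($R = 3 \cdot 6 = 18$)
$n = 20736$ ($n = 2 \left(45 + 3\right) 18 \cdot 2 \cdot 6 = 2 \cdot 48 \cdot 36 \cdot 6 = 2 \cdot 48 \cdot 216 = 2 \cdot 10368 = 20736$)
$\frac{1}{n} = \frac{1}{20736}$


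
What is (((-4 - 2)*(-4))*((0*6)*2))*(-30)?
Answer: 0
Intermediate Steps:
(((-4 - 2)*(-4))*((0*6)*2))*(-30) = ((-6*(-4))*(0*2))*(-30) = (24*0)*(-30) = 0*(-30) = 0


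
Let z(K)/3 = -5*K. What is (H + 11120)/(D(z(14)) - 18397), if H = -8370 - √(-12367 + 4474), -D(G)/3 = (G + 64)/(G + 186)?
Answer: -11000/73661 + 12*I*√877/73661 ≈ -0.14933 + 0.0048244*I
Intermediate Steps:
z(K) = -15*K (z(K) = 3*(-5*K) = -15*K)
D(G) = -3*(64 + G)/(186 + G) (D(G) = -3*(G + 64)/(G + 186) = -3*(64 + G)/(186 + G))
H = -8370 - 3*I*√877 (H = -8370 - √(-7893) = -8370 - 3*I*√877 ≈ -8370.0 - 88.843*I)
(H + 11120)/(D(z(14)) - 18397) = ((-8370 - 3*I*√877) + 11120)/(3*(-64 - (-15)*14)/(186 - 15*14) - 18397) = (2750 - 3*I*√877)/(3*(-64 - 1*(-210))/(186 - 210) - 18397) = (2750 - 3*I*√877)/(3*(-64 + 210)/(-24) - 18397) = (2750 - 3*I*√877)/(3*(-1/24)*146 - 18397) = (2750 - 3*I*√877)/(-73/4 - 18397) = (2750 - 3*I*√877)/(-73661/4) = (2750 - 3*I*√877)*(-4/73661) = -11000/73661 + 12*I*√877/73661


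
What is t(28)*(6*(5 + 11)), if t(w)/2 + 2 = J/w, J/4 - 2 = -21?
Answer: -6336/7 ≈ -905.14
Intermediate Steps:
J = -76 (J = 8 + 4*(-21) = 8 - 84 = -76)
t(w) = -4 - 152/w (t(w) = -4 + 2*(-76/w) = -4 - 152/w)
t(28)*(6*(5 + 11)) = (-4 - 152/28)*(6*(5 + 11)) = (-4 - 152*1/28)*(6*16) = (-4 - 38/7)*96 = -66/7*96 = -6336/7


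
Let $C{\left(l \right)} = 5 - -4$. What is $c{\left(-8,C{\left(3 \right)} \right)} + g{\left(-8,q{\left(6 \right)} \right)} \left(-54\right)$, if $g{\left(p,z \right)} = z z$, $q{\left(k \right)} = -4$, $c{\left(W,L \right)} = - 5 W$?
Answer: $-824$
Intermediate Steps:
$C{\left(l \right)} = 9$ ($C{\left(l \right)} = 5 + 4 = 9$)
$g{\left(p,z \right)} = z^{2}$
$c{\left(-8,C{\left(3 \right)} \right)} + g{\left(-8,q{\left(6 \right)} \right)} \left(-54\right) = \left(-5\right) \left(-8\right) + \left(-4\right)^{2} \left(-54\right) = 40 + 16 \left(-54\right) = 40 - 864 = -824$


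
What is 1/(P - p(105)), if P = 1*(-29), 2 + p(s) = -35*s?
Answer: 1/3648 ≈ 0.00027412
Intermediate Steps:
p(s) = -2 - 35*s
P = -29
1/(P - p(105)) = 1/(-29 - (-2 - 35*105)) = 1/(-29 - (-2 - 3675)) = 1/(-29 - 1*(-3677)) = 1/(-29 + 3677) = 1/3648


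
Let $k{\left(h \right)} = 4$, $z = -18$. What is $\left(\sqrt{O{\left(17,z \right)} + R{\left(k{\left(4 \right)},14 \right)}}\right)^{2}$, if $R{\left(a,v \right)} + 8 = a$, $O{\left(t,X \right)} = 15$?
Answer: $11$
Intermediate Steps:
$R{\left(a,v \right)} = -8 + a$
$\left(\sqrt{O{\left(17,z \right)} + R{\left(k{\left(4 \right)},14 \right)}}\right)^{2} = \left(\sqrt{15 + \left(-8 + 4\right)}\right)^{2} = \left(\sqrt{15 - 4}\right)^{2} = \left(\sqrt{11}\right)^{2} = 11$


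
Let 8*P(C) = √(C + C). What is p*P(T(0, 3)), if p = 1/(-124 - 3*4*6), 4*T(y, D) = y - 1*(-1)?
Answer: -√2/3136 ≈ -0.00045096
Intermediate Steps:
T(y, D) = ¼ + y/4 (T(y, D) = (y - 1*(-1))/4 = (y + 1)/4 = (1 + y)/4 = ¼ + y/4)
P(C) = √2*√C/8 (P(C) = √(C + C)/8 = √(2*C)/8 = (√2*√C)/8 = √2*√C/8)
p = -1/196 (p = 1/(-124 - 12*6) = 1/(-124 - 72) = 1/(-196) = -1/196 ≈ -0.0051020)
p*P(T(0, 3)) = -√2*√(¼ + (¼)*0)/1568 = -√2*√(¼ + 0)/1568 = -√2*√(¼)/1568 = -√2/(1568*2) = -√2/3136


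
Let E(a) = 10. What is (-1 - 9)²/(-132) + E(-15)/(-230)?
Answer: -608/759 ≈ -0.80105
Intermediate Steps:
(-1 - 9)²/(-132) + E(-15)/(-230) = (-1 - 9)²/(-132) + 10/(-230) = (-10)²*(-1/132) + 10*(-1/230) = 100*(-1/132) - 1/23 = -25/33 - 1/23 = -608/759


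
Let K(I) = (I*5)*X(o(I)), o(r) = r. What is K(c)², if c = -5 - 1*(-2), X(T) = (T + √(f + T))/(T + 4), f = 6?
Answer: 2700 - 1350*√3 ≈ 361.73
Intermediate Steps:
X(T) = (T + √(6 + T))/(4 + T) (X(T) = (T + √(6 + T))/(T + 4) = (T + √(6 + T))/(4 + T))
c = -3 (c = -5 + 2 = -3)
K(I) = 5*I*(I + √(6 + I))/(4 + I) (K(I) = (I*5)*((I + √(6 + I))/(4 + I)) = (5*I)*((I + √(6 + I))/(4 + I)) = 5*I*(I + √(6 + I))/(4 + I))
K(c)² = (5*(-3)*(-3 + √(6 - 3))/(4 - 3))² = (5*(-3)*(-3 + √3)/1)² = (5*(-3)*1*(-3 + √3))² = (45 - 15*√3)²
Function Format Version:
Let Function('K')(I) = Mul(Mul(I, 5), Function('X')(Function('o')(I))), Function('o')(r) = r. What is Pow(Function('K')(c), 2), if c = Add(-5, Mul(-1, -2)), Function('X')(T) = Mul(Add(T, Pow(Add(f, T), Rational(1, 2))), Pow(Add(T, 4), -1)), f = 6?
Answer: Add(2700, Mul(-1350, Pow(3, Rational(1, 2)))) ≈ 361.73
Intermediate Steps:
Function('X')(T) = Mul(Pow(Add(4, T), -1), Add(T, Pow(Add(6, T), Rational(1, 2)))) (Function('X')(T) = Mul(Add(T, Pow(Add(6, T), Rational(1, 2))), Pow(Add(T, 4), -1)) = Mul(Add(T, Pow(Add(6, T), Rational(1, 2))), Pow(Add(4, T), -1)) = Mul(Pow(Add(4, T), -1), Add(T, Pow(Add(6, T), Rational(1, 2)))))
c = -3 (c = Add(-5, 2) = -3)
Function('K')(I) = Mul(5, I, Pow(Add(4, I), -1), Add(I, Pow(Add(6, I), Rational(1, 2)))) (Function('K')(I) = Mul(Mul(I, 5), Mul(Pow(Add(4, I), -1), Add(I, Pow(Add(6, I), Rational(1, 2))))) = Mul(Mul(5, I), Mul(Pow(Add(4, I), -1), Add(I, Pow(Add(6, I), Rational(1, 2))))) = Mul(5, I, Pow(Add(4, I), -1), Add(I, Pow(Add(6, I), Rational(1, 2)))))
Pow(Function('K')(c), 2) = Pow(Mul(5, -3, Pow(Add(4, -3), -1), Add(-3, Pow(Add(6, -3), Rational(1, 2)))), 2) = Pow(Mul(5, -3, Pow(1, -1), Add(-3, Pow(3, Rational(1, 2)))), 2) = Pow(Mul(5, -3, 1, Add(-3, Pow(3, Rational(1, 2)))), 2) = Pow(Add(45, Mul(-15, Pow(3, Rational(1, 2)))), 2)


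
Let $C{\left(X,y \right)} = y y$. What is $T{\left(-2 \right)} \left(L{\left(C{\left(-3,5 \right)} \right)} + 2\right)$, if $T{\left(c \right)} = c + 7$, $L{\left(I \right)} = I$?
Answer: $135$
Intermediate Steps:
$C{\left(X,y \right)} = y^{2}$
$T{\left(c \right)} = 7 + c$
$T{\left(-2 \right)} \left(L{\left(C{\left(-3,5 \right)} \right)} + 2\right) = \left(7 - 2\right) \left(5^{2} + 2\right) = 5 \left(25 + 2\right) = 5 \cdot 27 = 135$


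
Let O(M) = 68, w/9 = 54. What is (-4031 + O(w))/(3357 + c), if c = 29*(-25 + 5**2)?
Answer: -1321/1119 ≈ -1.1805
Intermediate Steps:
w = 486 (w = 9*54 = 486)
c = 0 (c = 29*(-25 + 25) = 29*0 = 0)
(-4031 + O(w))/(3357 + c) = (-4031 + 68)/(3357 + 0) = -3963/3357 = -3963*1/3357 = -1321/1119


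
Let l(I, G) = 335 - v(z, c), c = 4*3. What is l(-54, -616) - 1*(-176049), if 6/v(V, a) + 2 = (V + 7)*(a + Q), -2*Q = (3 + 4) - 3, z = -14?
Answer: 2116609/12 ≈ 1.7638e+5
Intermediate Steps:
Q = -2 (Q = -((3 + 4) - 3)/2 = -(7 - 3)/2 = -½*4 = -2)
c = 12
v(V, a) = 6/(-2 + (-2 + a)*(7 + V)) (v(V, a) = 6/(-2 + (V + 7)*(a - 2)) = 6/(-2 + (7 + V)*(-2 + a)) = 6/(-2 + (-2 + a)*(7 + V)))
l(I, G) = 4021/12 (l(I, G) = 335 - 6/(-16 - 2*(-14) + 7*12 - 14*12) = 335 - 6/(-16 + 28 + 84 - 168) = 335 - 6/(-72) = 335 - 6*(-1)/72 = 335 - 1*(-1/12) = 335 + 1/12 = 4021/12)
l(-54, -616) - 1*(-176049) = 4021/12 - 1*(-176049) = 4021/12 + 176049 = 2116609/12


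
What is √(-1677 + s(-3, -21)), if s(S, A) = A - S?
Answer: I*√1695 ≈ 41.17*I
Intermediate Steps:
√(-1677 + s(-3, -21)) = √(-1677 + (-21 - 1*(-3))) = √(-1677 + (-21 + 3)) = √(-1677 - 18) = √(-1695) = I*√1695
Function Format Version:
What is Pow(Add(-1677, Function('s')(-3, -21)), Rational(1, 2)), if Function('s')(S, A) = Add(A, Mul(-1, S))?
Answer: Mul(I, Pow(1695, Rational(1, 2))) ≈ Mul(41.170, I)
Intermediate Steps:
Pow(Add(-1677, Function('s')(-3, -21)), Rational(1, 2)) = Pow(Add(-1677, Add(-21, Mul(-1, -3))), Rational(1, 2)) = Pow(Add(-1677, Add(-21, 3)), Rational(1, 2)) = Pow(Add(-1677, -18), Rational(1, 2)) = Pow(-1695, Rational(1, 2)) = Mul(I, Pow(1695, Rational(1, 2)))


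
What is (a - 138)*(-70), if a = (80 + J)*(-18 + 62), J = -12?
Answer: -199780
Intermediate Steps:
a = 2992 (a = (80 - 12)*(-18 + 62) = 68*44 = 2992)
(a - 138)*(-70) = (2992 - 138)*(-70) = 2854*(-70) = -199780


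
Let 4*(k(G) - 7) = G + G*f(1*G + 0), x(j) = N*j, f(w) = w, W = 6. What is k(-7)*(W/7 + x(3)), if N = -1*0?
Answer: 15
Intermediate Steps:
N = 0
x(j) = 0 (x(j) = 0*j = 0)
k(G) = 7 + G/4 + G²/4 (k(G) = 7 + (G + G*(1*G + 0))/4 = 7 + (G + G*(G + 0))/4 = 7 + (G + G*G)/4 = 7 + (G + G²)/4 = 7 + (G/4 + G²/4) = 7 + G/4 + G²/4)
k(-7)*(W/7 + x(3)) = (7 + (¼)*(-7) + (¼)*(-7)²)*(6/7 + 0) = (7 - 7/4 + (¼)*49)*(6*(⅐) + 0) = (7 - 7/4 + 49/4)*(6/7 + 0) = (35/2)*(6/7) = 15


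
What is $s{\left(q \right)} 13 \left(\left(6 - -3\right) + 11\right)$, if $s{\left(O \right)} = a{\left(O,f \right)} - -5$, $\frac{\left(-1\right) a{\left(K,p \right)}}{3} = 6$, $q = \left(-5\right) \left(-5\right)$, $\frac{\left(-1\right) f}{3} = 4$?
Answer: $-3380$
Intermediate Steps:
$f = -12$ ($f = \left(-3\right) 4 = -12$)
$q = 25$
$a{\left(K,p \right)} = -18$ ($a{\left(K,p \right)} = \left(-3\right) 6 = -18$)
$s{\left(O \right)} = -13$ ($s{\left(O \right)} = -18 - -5 = -18 + 5 = -13$)
$s{\left(q \right)} 13 \left(\left(6 - -3\right) + 11\right) = \left(-13\right) 13 \left(\left(6 - -3\right) + 11\right) = - 169 \left(\left(6 + 3\right) + 11\right) = - 169 \left(9 + 11\right) = \left(-169\right) 20 = -3380$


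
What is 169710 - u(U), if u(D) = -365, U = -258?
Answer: 170075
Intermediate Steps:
169710 - u(U) = 169710 - 1*(-365) = 169710 + 365 = 170075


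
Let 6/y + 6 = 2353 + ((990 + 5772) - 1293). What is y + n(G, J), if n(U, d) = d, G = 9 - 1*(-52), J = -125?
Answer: -488497/3908 ≈ -125.00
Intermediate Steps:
G = 61 (G = 9 + 52 = 61)
y = 3/3908 (y = 6/(-6 + (2353 + ((990 + 5772) - 1293))) = 6/(-6 + (2353 + (6762 - 1293))) = 6/(-6 + (2353 + 5469)) = 6/(-6 + 7822) = 6/7816 = 6*(1/7816) = 3/3908 ≈ 0.00076766)
y + n(G, J) = 3/3908 - 125 = -488497/3908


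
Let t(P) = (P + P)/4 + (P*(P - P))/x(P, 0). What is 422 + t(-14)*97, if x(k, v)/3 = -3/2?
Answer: -257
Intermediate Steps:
x(k, v) = -9/2 (x(k, v) = 3*(-3/2) = -9/2)
t(P) = P/2 (t(P) = (P + P)/4 + (P*(P - P))/(-9/2) = (2*P)*(¼) + (P*0)*(-2/9) = P/2 + 0*(-2/9) = P/2 + 0 = P/2)
422 + t(-14)*97 = 422 + ((½)*(-14))*97 = 422 - 7*97 = 422 - 679 = -257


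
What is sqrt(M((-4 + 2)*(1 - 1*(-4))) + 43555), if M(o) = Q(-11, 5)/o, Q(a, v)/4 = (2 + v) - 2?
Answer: sqrt(43553) ≈ 208.69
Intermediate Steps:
Q(a, v) = 4*v (Q(a, v) = 4*((2 + v) - 2) = 4*v)
M(o) = 20/o (M(o) = (4*5)/o = 20/o)
sqrt(M((-4 + 2)*(1 - 1*(-4))) + 43555) = sqrt(20/(((-4 + 2)*(1 - 1*(-4)))) + 43555) = sqrt(20/((-2*(1 + 4))) + 43555) = sqrt(20/((-2*5)) + 43555) = sqrt(20/(-10) + 43555) = sqrt(20*(-1/10) + 43555) = sqrt(-2 + 43555) = sqrt(43553)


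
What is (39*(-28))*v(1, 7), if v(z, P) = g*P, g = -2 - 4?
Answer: 45864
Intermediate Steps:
g = -6
v(z, P) = -6*P
(39*(-28))*v(1, 7) = (39*(-28))*(-6*7) = -1092*(-42) = 45864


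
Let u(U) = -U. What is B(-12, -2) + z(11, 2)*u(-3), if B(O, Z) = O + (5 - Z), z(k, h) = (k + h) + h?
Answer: 40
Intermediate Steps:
z(k, h) = k + 2*h (z(k, h) = (h + k) + h = k + 2*h)
B(O, Z) = 5 + O - Z
B(-12, -2) + z(11, 2)*u(-3) = (5 - 12 - 1*(-2)) + (11 + 2*2)*(-1*(-3)) = (5 - 12 + 2) + (11 + 4)*3 = -5 + 15*3 = -5 + 45 = 40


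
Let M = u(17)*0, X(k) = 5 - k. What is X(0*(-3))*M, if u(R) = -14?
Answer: 0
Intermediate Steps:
M = 0 (M = -14*0 = 0)
X(0*(-3))*M = (5 - 0*(-3))*0 = (5 - 1*0)*0 = (5 + 0)*0 = 5*0 = 0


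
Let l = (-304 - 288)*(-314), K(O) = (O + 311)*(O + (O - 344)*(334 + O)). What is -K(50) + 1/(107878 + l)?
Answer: 11967264810997/293766 ≈ 4.0737e+7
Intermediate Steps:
K(O) = (311 + O)*(O + (-344 + O)*(334 + O))
l = 185888 (l = -592*(-314) = 185888)
-K(50) + 1/(107878 + l) = -(-35732656 + 50³ - 117695*50 + 302*50²) + 1/(107878 + 185888) = -(-35732656 + 125000 - 5884750 + 302*2500) + 1/293766 = -(-35732656 + 125000 - 5884750 + 755000) + 1/293766 = -1*(-40737406) + 1/293766 = 40737406 + 1/293766 = 11967264810997/293766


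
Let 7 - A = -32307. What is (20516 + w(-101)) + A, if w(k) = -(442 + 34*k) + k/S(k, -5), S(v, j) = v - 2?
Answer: 5749767/103 ≈ 55823.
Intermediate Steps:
A = 32314 (A = 7 - 1*(-32307) = 7 + 32307 = 32314)
S(v, j) = -2 + v
w(k) = -442 - 34*k + k/(-2 + k) (w(k) = -(442 + 34*k) + k/(-2 + k) = -34*(13 + k) + k/(-2 + k) = (-442 - 34*k) + k/(-2 + k) = -442 - 34*k + k/(-2 + k))
(20516 + w(-101)) + A = (20516 + (884 - 373*(-101) - 34*(-101)²)/(-2 - 101)) + 32314 = (20516 + (884 + 37673 - 34*10201)/(-103)) + 32314 = (20516 - (884 + 37673 - 346834)/103) + 32314 = (20516 - 1/103*(-308277)) + 32314 = (20516 + 308277/103) + 32314 = 2421425/103 + 32314 = 5749767/103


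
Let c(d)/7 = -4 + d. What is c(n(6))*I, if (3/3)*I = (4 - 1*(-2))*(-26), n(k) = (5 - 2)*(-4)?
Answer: 17472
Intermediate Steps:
n(k) = -12 (n(k) = 3*(-4) = -12)
c(d) = -28 + 7*d (c(d) = 7*(-4 + d) = -28 + 7*d)
I = -156 (I = (4 - 1*(-2))*(-26) = (4 + 2)*(-26) = 6*(-26) = -156)
c(n(6))*I = (-28 + 7*(-12))*(-156) = (-28 - 84)*(-156) = -112*(-156) = 17472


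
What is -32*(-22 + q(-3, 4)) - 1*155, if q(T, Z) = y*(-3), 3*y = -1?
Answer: 517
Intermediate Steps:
y = -⅓ (y = (⅓)*(-1) = -⅓ ≈ -0.33333)
q(T, Z) = 1 (q(T, Z) = -⅓*(-3) = 1)
-32*(-22 + q(-3, 4)) - 1*155 = -32*(-22 + 1) - 1*155 = -32*(-21) - 155 = 672 - 155 = 517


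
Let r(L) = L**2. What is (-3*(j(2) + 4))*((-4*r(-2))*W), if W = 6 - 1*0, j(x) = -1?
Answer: 864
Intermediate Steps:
W = 6 (W = 6 + 0 = 6)
(-3*(j(2) + 4))*((-4*r(-2))*W) = (-3*(-1 + 4))*(-4*(-2)**2*6) = (-3*3)*(-4*4*6) = -(-144)*6 = -9*(-96) = 864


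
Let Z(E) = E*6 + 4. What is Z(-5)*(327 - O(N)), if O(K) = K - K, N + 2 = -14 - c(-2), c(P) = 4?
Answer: -8502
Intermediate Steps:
Z(E) = 4 + 6*E (Z(E) = 6*E + 4 = 4 + 6*E)
N = -20 (N = -2 + (-14 - 1*4) = -2 + (-14 - 4) = -2 - 18 = -20)
O(K) = 0
Z(-5)*(327 - O(N)) = (4 + 6*(-5))*(327 - 1*0) = (4 - 30)*(327 + 0) = -26*327 = -8502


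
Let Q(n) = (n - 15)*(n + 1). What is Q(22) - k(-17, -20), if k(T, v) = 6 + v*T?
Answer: -185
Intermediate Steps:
Q(n) = (1 + n)*(-15 + n) (Q(n) = (-15 + n)*(1 + n) = (1 + n)*(-15 + n))
k(T, v) = 6 + T*v
Q(22) - k(-17, -20) = (-15 + 22² - 14*22) - (6 - 17*(-20)) = (-15 + 484 - 308) - (6 + 340) = 161 - 1*346 = 161 - 346 = -185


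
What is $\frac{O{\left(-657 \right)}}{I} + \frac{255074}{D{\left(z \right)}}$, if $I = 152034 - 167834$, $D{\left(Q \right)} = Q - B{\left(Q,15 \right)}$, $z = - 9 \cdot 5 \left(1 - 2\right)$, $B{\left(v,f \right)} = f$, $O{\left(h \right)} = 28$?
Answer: $\frac{100754209}{11850} \approx 8502.5$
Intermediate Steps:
$z = 45$ ($z = - 9 \cdot 5 \left(-1\right) = \left(-9\right) \left(-5\right) = 45$)
$D{\left(Q \right)} = -15 + Q$ ($D{\left(Q \right)} = Q - 15 = -15 + Q$)
$I = -15800$ ($I = 152034 - 167834 = -15800$)
$\frac{O{\left(-657 \right)}}{I} + \frac{255074}{D{\left(z \right)}} = \frac{28}{-15800} + \frac{255074}{-15 + 45} = 28 \left(- \frac{1}{15800}\right) + \frac{255074}{30} = - \frac{7}{3950} + 255074 \cdot \frac{1}{30} = - \frac{7}{3950} + \frac{127537}{15} = \frac{100754209}{11850}$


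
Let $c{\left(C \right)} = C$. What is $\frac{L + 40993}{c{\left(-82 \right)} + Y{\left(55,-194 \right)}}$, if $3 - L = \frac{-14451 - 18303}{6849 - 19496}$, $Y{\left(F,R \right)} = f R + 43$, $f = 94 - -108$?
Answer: $- \frac{518443658}{496103869} \approx -1.045$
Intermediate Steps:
$f = 202$ ($f = 94 + 108 = 202$)
$Y{\left(F,R \right)} = 43 + 202 R$ ($Y{\left(F,R \right)} = 202 R + 43 = 43 + 202 R$)
$L = \frac{5187}{12647}$ ($L = 3 - \frac{-14451 - 18303}{6849 - 19496} = 3 - - \frac{32754}{-12647} = 3 - \left(-32754\right) \left(- \frac{1}{12647}\right) = 3 - \frac{32754}{12647} = \frac{5187}{12647} \approx 0.41014$)
$\frac{L + 40993}{c{\left(-82 \right)} + Y{\left(55,-194 \right)}} = \frac{\frac{5187}{12647} + 40993}{-82 + \left(43 + 202 \left(-194\right)\right)} = \frac{518443658}{12647 \left(-82 + \left(43 - 39188\right)\right)} = \frac{518443658}{12647 \left(-82 - 39145\right)} = \frac{518443658}{12647 \left(-39227\right)} = \frac{518443658}{12647} \left(- \frac{1}{39227}\right) = - \frac{518443658}{496103869}$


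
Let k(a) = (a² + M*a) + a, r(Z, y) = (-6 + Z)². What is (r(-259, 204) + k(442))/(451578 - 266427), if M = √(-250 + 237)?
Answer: 88677/61717 + 442*I*√13/185151 ≈ 1.4368 + 0.0086073*I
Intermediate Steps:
M = I*√13 (M = √(-13) = I*√13 ≈ 3.6056*I)
k(a) = a + a² + I*a*√13 (k(a) = (a² + (I*√13)*a) + a = (a² + I*a*√13) + a = a + a² + I*a*√13)
(r(-259, 204) + k(442))/(451578 - 266427) = ((-6 - 259)² + 442*(1 + 442 + I*√13))/(451578 - 266427) = ((-265)² + 442*(443 + I*√13))/185151 = (70225 + (195806 + 442*I*√13))*(1/185151) = (266031 + 442*I*√13)*(1/185151) = 88677/61717 + 442*I*√13/185151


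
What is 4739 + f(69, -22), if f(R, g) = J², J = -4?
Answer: 4755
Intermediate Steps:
f(R, g) = 16 (f(R, g) = (-4)² = 16)
4739 + f(69, -22) = 4739 + 16 = 4755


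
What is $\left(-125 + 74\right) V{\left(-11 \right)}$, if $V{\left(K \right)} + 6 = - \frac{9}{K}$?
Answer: $\frac{2907}{11} \approx 264.27$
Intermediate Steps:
$V{\left(K \right)} = -6 - \frac{9}{K}$
$\left(-125 + 74\right) V{\left(-11 \right)} = \left(-125 + 74\right) \left(-6 - \frac{9}{-11}\right) = - 51 \left(-6 - - \frac{9}{11}\right) = - 51 \left(-6 + \frac{9}{11}\right) = \left(-51\right) \left(- \frac{57}{11}\right) = \frac{2907}{11}$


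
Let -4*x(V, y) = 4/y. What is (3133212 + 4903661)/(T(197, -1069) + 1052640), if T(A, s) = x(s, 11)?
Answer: 88405603/11579039 ≈ 7.6350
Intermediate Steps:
x(V, y) = -1/y
T(A, s) = -1/11
(3133212 + 4903661)/(T(197, -1069) + 1052640) = (3133212 + 4903661)/(-1/11 + 1052640) = 8036873/(11579039/11) = 8036873*(11/11579039) = 88405603/11579039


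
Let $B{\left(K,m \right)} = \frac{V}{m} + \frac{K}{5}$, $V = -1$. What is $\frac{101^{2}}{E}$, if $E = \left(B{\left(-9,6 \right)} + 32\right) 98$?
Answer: $\frac{153015}{44149} \approx 3.4659$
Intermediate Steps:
$B{\left(K,m \right)} = - \frac{1}{m} + \frac{K}{5}$
$E = \frac{44149}{15}$ ($E = \left(\left(- \frac{1}{6} + \frac{1}{5} \left(-9\right)\right) + 32\right) 98 = \left(\left(\left(-1\right) \frac{1}{6} - \frac{9}{5}\right) + 32\right) 98 = \left(\left(- \frac{1}{6} - \frac{9}{5}\right) + 32\right) 98 = \left(- \frac{59}{30} + 32\right) 98 = \frac{901}{30} \cdot 98 = \frac{44149}{15} \approx 2943.3$)
$\frac{101^{2}}{E} = \frac{101^{2}}{\frac{44149}{15}} = 10201 \cdot \frac{15}{44149} = \frac{153015}{44149}$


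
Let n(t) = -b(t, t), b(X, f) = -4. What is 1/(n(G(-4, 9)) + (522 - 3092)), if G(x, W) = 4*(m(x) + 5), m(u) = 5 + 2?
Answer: -1/2566 ≈ -0.00038971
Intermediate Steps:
m(u) = 7
G(x, W) = 48 (G(x, W) = 4*(7 + 5) = 4*12 = 48)
n(t) = 4 (n(t) = -1*(-4) = 4)
1/(n(G(-4, 9)) + (522 - 3092)) = 1/(4 + (522 - 3092)) = 1/(4 - 2570) = 1/(-2566) = -1/2566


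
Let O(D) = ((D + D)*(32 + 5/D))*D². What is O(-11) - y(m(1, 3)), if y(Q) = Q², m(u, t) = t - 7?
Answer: -83990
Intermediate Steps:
m(u, t) = -7 + t
O(D) = 2*D³*(32 + 5/D) (O(D) = ((2*D)*(32 + 5/D))*D² = (2*D*(32 + 5/D))*D² = 2*D³*(32 + 5/D))
O(-11) - y(m(1, 3)) = (-11)²*(10 + 64*(-11)) - (-7 + 3)² = 121*(10 - 704) - 1*(-4)² = 121*(-694) - 1*16 = -83974 - 16 = -83990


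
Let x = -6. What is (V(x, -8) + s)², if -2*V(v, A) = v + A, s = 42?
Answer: 2401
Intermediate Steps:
V(v, A) = -A/2 - v/2 (V(v, A) = -(v + A)/2 = -(A + v)/2 = -A/2 - v/2)
(V(x, -8) + s)² = ((-½*(-8) - ½*(-6)) + 42)² = ((4 + 3) + 42)² = (7 + 42)² = 49² = 2401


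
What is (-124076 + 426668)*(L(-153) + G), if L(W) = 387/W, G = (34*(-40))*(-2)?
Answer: 13978842624/17 ≈ 8.2228e+8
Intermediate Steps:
G = 2720 (G = -1360*(-2) = 2720)
(-124076 + 426668)*(L(-153) + G) = (-124076 + 426668)*(387/(-153) + 2720) = 302592*(387*(-1/153) + 2720) = 302592*(-43/17 + 2720) = 302592*(46197/17) = 13978842624/17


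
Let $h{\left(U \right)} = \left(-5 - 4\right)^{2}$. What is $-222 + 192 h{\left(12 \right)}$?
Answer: $15330$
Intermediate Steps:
$h{\left(U \right)} = 81$ ($h{\left(U \right)} = \left(-9\right)^{2} = 81$)
$-222 + 192 h{\left(12 \right)} = -222 + 192 \cdot 81 = -222 + 15552 = 15330$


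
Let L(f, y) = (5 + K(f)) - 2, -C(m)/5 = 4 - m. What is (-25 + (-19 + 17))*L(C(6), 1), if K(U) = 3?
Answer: -162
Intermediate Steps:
C(m) = -20 + 5*m (C(m) = -5*(4 - m) = -20 + 5*m)
L(f, y) = 6 (L(f, y) = (5 + 3) - 2 = 8 - 2 = 6)
(-25 + (-19 + 17))*L(C(6), 1) = (-25 + (-19 + 17))*6 = (-25 - 2)*6 = -27*6 = -162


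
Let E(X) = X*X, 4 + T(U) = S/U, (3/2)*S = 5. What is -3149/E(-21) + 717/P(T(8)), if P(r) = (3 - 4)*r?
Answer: 3658957/18963 ≈ 192.95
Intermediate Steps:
S = 10/3 (S = (2/3)*5 = 10/3 ≈ 3.3333)
T(U) = -4 + 10/(3*U)
E(X) = X**2
P(r) = -r
-3149/E(-21) + 717/P(T(8)) = -3149/((-21)**2) + 717/((-(-4 + (10/3)/8))) = -3149/441 + 717/((-(-4 + (10/3)*(1/8)))) = -3149*1/441 + 717/((-(-4 + 5/12))) = -3149/441 + 717/((-1*(-43/12))) = -3149/441 + 717/(43/12) = -3149/441 + 717*(12/43) = -3149/441 + 8604/43 = 3658957/18963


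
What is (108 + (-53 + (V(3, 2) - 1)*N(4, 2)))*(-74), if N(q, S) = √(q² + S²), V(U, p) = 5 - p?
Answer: -4070 - 296*√5 ≈ -4731.9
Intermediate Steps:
N(q, S) = √(S² + q²)
(108 + (-53 + (V(3, 2) - 1)*N(4, 2)))*(-74) = (108 + (-53 + ((5 - 1*2) - 1)*√(2² + 4²)))*(-74) = (108 + (-53 + ((5 - 2) - 1)*√(4 + 16)))*(-74) = (108 + (-53 + (3 - 1)*√20))*(-74) = (108 + (-53 + 2*(2*√5)))*(-74) = (108 + (-53 + 4*√5))*(-74) = (55 + 4*√5)*(-74) = -4070 - 296*√5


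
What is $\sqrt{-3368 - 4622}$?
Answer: $i \sqrt{7990} \approx 89.387 i$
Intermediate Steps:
$\sqrt{-3368 - 4622} = \sqrt{-7990} = i \sqrt{7990}$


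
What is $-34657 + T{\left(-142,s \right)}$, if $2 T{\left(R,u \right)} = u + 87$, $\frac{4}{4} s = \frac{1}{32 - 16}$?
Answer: $- \frac{1107631}{32} \approx -34614.0$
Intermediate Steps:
$s = \frac{1}{16}$ ($s = \frac{1}{32 - 16} = \frac{1}{16} \approx 0.0625$)
$T{\left(R,u \right)} = \frac{87}{2} + \frac{u}{2}$ ($T{\left(R,u \right)} = \frac{u + 87}{2} = \frac{87 + u}{2} = \frac{87}{2} + \frac{u}{2}$)
$-34657 + T{\left(-142,s \right)} = -34657 + \left(\frac{87}{2} + \frac{1}{2} \cdot \frac{1}{16}\right) = -34657 + \left(\frac{87}{2} + \frac{1}{32}\right) = -34657 + \frac{1393}{32} = - \frac{1107631}{32}$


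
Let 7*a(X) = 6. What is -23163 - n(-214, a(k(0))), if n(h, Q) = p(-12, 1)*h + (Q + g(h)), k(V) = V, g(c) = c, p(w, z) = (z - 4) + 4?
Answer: -159151/7 ≈ -22736.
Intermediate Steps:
p(w, z) = z (p(w, z) = (-4 + z) + 4 = z)
a(X) = 6/7 (a(X) = (⅐)*6 = 6/7)
n(h, Q) = Q + 2*h (n(h, Q) = 1*h + (Q + h) = h + (Q + h) = Q + 2*h)
-23163 - n(-214, a(k(0))) = -23163 - (6/7 + 2*(-214)) = -23163 - (6/7 - 428) = -23163 - 1*(-2990/7) = -23163 + 2990/7 = -159151/7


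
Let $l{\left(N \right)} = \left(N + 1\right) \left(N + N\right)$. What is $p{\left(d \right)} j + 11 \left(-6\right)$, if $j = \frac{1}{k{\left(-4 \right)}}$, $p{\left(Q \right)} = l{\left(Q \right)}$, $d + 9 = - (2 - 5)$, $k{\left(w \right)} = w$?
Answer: $-81$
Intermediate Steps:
$d = -6$ ($d = -9 - \left(2 - 5\right) = -9 - -3 = -9 + 3 = -6$)
$l{\left(N \right)} = 2 N \left(1 + N\right)$ ($l{\left(N \right)} = \left(1 + N\right) 2 N = 2 N \left(1 + N\right)$)
$p{\left(Q \right)} = 2 Q \left(1 + Q\right)$
$j = - \frac{1}{4}$ ($j = \frac{1}{-4} = - \frac{1}{4} \approx -0.25$)
$p{\left(d \right)} j + 11 \left(-6\right) = 2 \left(-6\right) \left(1 - 6\right) \left(- \frac{1}{4}\right) + 11 \left(-6\right) = 2 \left(-6\right) \left(-5\right) \left(- \frac{1}{4}\right) - 66 = 60 \left(- \frac{1}{4}\right) - 66 = -15 - 66 = -81$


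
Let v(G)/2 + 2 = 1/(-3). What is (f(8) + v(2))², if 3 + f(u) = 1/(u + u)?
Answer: 133225/2304 ≈ 57.823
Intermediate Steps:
v(G) = -14/3 (v(G) = -4 + 2/(-3) = -4 + 2*(-⅓) = -4 - ⅔ = -14/3)
f(u) = -3 + 1/(2*u) (f(u) = -3 + 1/(u + u) = -3 + 1/(2*u))
(f(8) + v(2))² = ((-3 + (½)/8) - 14/3)² = ((-3 + (½)*(⅛)) - 14/3)² = ((-3 + 1/16) - 14/3)² = (-47/16 - 14/3)² = (-365/48)² = 133225/2304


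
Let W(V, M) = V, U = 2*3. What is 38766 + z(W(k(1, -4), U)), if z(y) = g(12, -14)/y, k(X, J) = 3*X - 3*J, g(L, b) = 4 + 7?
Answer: 581501/15 ≈ 38767.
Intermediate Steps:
g(L, b) = 11
U = 6
k(X, J) = -3*J + 3*X
z(y) = 11/y
38766 + z(W(k(1, -4), U)) = 38766 + 11/(-3*(-4) + 3*1) = 38766 + 11/(12 + 3) = 38766 + 11/15 = 581501/15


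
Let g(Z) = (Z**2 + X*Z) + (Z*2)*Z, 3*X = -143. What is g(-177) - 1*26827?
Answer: 75597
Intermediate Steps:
X = -143/3 (X = (1/3)*(-143) = -143/3 ≈ -47.667)
g(Z) = 3*Z**2 - 143*Z/3 (g(Z) = (Z**2 - 143*Z/3) + (Z*2)*Z = (Z**2 - 143*Z/3) + (2*Z)*Z = (Z**2 - 143*Z/3) + 2*Z**2 = 3*Z**2 - 143*Z/3)
g(-177) - 1*26827 = (1/3)*(-177)*(-143 + 9*(-177)) - 1*26827 = (1/3)*(-177)*(-143 - 1593) - 26827 = (1/3)*(-177)*(-1736) - 26827 = 102424 - 26827 = 75597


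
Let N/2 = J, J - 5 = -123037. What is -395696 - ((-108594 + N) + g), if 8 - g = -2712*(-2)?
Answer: -35622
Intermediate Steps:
J = -123032 (J = 5 - 123037 = -123032)
N = -246064 (N = 2*(-123032) = -246064)
g = -5416 (g = 8 - (-2712)*(-2) = 8 - 1*5424 = 8 - 5424 = -5416)
-395696 - ((-108594 + N) + g) = -395696 - ((-108594 - 246064) - 5416) = -395696 - (-354658 - 5416) = -395696 - 1*(-360074) = -395696 + 360074 = -35622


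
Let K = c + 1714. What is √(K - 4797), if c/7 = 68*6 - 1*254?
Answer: I*√2005 ≈ 44.777*I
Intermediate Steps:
c = 1078 (c = 7*(68*6 - 1*254) = 7*(408 - 254) = 7*154 = 1078)
K = 2792 (K = 1078 + 1714 = 2792)
√(K - 4797) = √(2792 - 4797) = √(-2005) = I*√2005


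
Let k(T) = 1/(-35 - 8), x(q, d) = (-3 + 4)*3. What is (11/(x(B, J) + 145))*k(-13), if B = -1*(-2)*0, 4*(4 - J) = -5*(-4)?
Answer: -11/6364 ≈ -0.0017285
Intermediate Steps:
J = -1 (J = 4 - (-5)*(-4)/4 = 4 - 1/4*20 = 4 - 5 = -1)
B = 0 (B = 2*0 = 0)
x(q, d) = 3 (x(q, d) = 1*3 = 3)
k(T) = -1/43 (k(T) = 1/(-43) = -1/43)
(11/(x(B, J) + 145))*k(-13) = (11/(3 + 145))*(-1/43) = (11/148)*(-1/43) = -11/6364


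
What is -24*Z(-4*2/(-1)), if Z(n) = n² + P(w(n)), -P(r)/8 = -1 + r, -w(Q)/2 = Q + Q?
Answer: -7872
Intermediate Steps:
w(Q) = -4*Q (w(Q) = -2*(Q + Q) = -4*Q)
P(r) = 8 - 8*r (P(r) = -8*(-1 + r) = 8 - 8*r)
Z(n) = 8 + n² + 32*n (Z(n) = n² + (8 - (-32)*n) = n² + (8 + 32*n) = 8 + n² + 32*n)
-24*Z(-4*2/(-1)) = -24*(8 + (-4*2/(-1))² + 32*(-4*2/(-1))) = -24*(8 + (-8*(-1))² + 32*(-8*(-1))) = -24*(8 + 8² + 32*8) = -24*(8 + 64 + 256) = -24*328 = -7872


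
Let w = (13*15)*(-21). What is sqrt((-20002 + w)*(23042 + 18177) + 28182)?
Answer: I*sqrt(993226061) ≈ 31516.0*I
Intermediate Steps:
w = -4095 (w = 195*(-21) = -4095)
sqrt((-20002 + w)*(23042 + 18177) + 28182) = sqrt((-20002 - 4095)*(23042 + 18177) + 28182) = sqrt(-24097*41219 + 28182) = sqrt(-993254243 + 28182) = sqrt(-993226061) = I*sqrt(993226061)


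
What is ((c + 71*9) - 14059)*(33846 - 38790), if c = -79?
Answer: 66739056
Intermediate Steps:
((c + 71*9) - 14059)*(33846 - 38790) = ((-79 + 71*9) - 14059)*(33846 - 38790) = ((-79 + 639) - 14059)*(-4944) = (560 - 14059)*(-4944) = -13499*(-4944) = 66739056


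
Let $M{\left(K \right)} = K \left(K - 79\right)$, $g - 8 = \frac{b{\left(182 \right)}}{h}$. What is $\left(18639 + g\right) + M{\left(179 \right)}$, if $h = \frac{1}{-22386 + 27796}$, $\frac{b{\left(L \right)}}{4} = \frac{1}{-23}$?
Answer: $\frac{818941}{23} \approx 35606.0$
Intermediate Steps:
$b{\left(L \right)} = - \frac{4}{23}$ ($b{\left(L \right)} = \frac{4}{-23} = 4 \left(- \frac{1}{23}\right) = - \frac{4}{23}$)
$h = \frac{1}{5410} \approx 0.00018484$
$g = - \frac{21456}{23}$ ($g = 8 - \frac{4 \frac{1}{\frac{1}{5410}}}{23} = 8 - \frac{21640}{23} = - \frac{21456}{23} \approx -932.87$)
$M{\left(K \right)} = K \left(-79 + K\right)$
$\left(18639 + g\right) + M{\left(179 \right)} = \left(18639 - \frac{21456}{23}\right) + 179 \left(-79 + 179\right) = \frac{407241}{23} + 179 \cdot 100 = \frac{407241}{23} + 17900 = \frac{818941}{23}$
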